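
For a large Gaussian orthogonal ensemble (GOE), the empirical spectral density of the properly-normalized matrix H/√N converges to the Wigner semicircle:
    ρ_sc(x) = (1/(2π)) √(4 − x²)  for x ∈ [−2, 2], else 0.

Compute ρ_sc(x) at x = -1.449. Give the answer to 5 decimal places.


ρ_sc(x) = (1/(2π)) √(4 − x²). With x = -1.449:
  4 − x² = 4 − (-1.449)² = 4 − 2.099601 = 1.900399.
  √(4 − x²) = 1.378550.
  1/(2π) = 0.159155.
  ρ_sc(-1.449) = 0.159155 · 1.378550 = 0.219403.

Rounded to 5 decimal places: ρ_sc(-1.449) ≈ 0.21940.


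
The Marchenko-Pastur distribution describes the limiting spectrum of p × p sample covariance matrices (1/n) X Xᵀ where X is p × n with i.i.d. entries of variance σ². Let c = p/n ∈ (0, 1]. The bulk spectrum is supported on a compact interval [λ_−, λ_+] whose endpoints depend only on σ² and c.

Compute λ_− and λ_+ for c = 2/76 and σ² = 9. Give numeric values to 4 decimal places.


c = 2/76 = 0.026316; √c = 0.162221.
λ_− = σ² (1 − √c)² = 9 · (1 − 0.162221)² = 9 · (0.837779)² = 6.316857.
λ_+ = σ² (1 + √c)² = 9 · (1 + 0.162221)² = 9 · (1.162221)² = 12.156828.

Rounded to 4 decimal places: λ_− ≈ 6.3169, λ_+ ≈ 12.1568.


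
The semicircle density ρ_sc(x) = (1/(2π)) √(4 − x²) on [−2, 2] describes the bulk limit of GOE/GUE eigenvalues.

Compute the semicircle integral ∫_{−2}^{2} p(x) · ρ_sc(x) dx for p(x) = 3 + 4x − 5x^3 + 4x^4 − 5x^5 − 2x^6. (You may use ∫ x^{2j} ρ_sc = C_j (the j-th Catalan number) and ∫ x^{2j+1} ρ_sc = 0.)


Write p(x) = Σ a_i x^i, split into monomials and integrate each against ρ_sc separately.
Using ∫ x^{2j} ρ_sc = C_j = (1/(j+1)) C(2j, j) (Catalan numbers) and ∫ x^{2j+1} ρ_sc = 0 (odd monomials vanish by symmetry):
  i = 0 (even): a_0 · C_{0} = 3 · 1 = 3
  i = 1 (odd): ∫ x^1 ρ_sc = 0 (vanishes)
  i = 3 (odd): ∫ x^3 ρ_sc = 0 (vanishes)
  i = 4 (even): a_4 · C_{2} = 4 · 2 = 8
  i = 5 (odd): ∫ x^5 ρ_sc = 0 (vanishes)
  i = 6 (even): a_6 · C_{3} = -2 · 5 = -10

Summing the contributions: ∫_{−2}^{2} p(x) ρ_sc(x) dx = 3 + 8 + (-10) = 1.


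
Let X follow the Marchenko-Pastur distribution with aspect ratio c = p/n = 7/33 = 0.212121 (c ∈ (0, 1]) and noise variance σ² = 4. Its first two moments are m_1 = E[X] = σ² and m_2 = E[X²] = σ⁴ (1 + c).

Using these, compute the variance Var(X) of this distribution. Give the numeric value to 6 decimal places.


m_1 = E[X] = σ² = 4, so m_1² = 16.
m_2 = E[X²] = σ⁴ (1 + c) = 16 · (1 + 0.212121) = 16 · 1.212121 = 19.393939.
(Note m_2 − m_1² simplifies to c · σ⁴ = 0.212121 · 16.)

Var(X) = m_2 − m_1² = 19.393939 − 16 = 3.393939.


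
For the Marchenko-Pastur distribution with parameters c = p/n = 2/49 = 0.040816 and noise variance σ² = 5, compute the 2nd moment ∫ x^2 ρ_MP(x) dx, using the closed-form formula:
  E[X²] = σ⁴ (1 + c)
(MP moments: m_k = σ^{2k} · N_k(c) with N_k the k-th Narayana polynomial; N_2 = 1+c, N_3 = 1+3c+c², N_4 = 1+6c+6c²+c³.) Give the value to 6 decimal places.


E[X²] = σ⁴ (1 + c) (second MP moment). With σ² = 5 (so σ⁴ = 25) and c = 2/49 = 0.040816: E[X²] = 25 · (1 + 0.040816) = 25 · 1.040816.

So E[X^2] = 26.020408.


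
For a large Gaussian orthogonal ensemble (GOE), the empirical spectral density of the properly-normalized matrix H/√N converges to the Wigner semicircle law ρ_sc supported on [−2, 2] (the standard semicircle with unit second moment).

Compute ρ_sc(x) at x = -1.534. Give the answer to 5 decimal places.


ρ_sc(x) = (1/(2π)) √(4 − x²). With x = -1.534:
  4 − x² = 4 − (-1.534)² = 4 − 2.353156 = 1.646844.
  √(4 − x²) = 1.283294.
  1/(2π) = 0.159155.
  ρ_sc(-1.534) = 0.159155 · 1.283294 = 0.204243.

Rounded to 5 decimal places: ρ_sc(-1.534) ≈ 0.20424.


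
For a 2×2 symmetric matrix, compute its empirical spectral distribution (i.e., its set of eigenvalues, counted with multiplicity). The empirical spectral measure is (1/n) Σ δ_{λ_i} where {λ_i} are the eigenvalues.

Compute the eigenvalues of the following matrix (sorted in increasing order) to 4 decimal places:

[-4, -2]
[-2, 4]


Since M is real symmetric, both eigenvalues are real; they are the roots of det(λI − M) = λ² − (tr M) λ + det M.
tr M = -4 + 4 = 0.
det M = (-4)·4 − (-2)² = -16 − 4 = -20.
Characteristic polynomial: λ² − 20 = 0.
Discriminant Δ = (tr M)² − 4·det M = 0 − (-80) = 80; √Δ = 8.944272.
λ = (tr M ± √Δ)/2 = (0 ± 8.944272)/2, giving (tr M − √Δ)/2 = -4.4721 and (tr M + √Δ)/2 = 4.4721.

Eigenvalues sorted in increasing order: [-4.4721, 4.4721].


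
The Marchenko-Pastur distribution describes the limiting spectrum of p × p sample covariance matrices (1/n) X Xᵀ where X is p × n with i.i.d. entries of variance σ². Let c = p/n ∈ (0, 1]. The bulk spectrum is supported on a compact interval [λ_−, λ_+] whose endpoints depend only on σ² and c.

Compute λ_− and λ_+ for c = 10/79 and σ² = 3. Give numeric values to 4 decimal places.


c = 10/79 = 0.126582; √c = 0.355784.
λ_− = σ² (1 − √c)² = 3 · (1 − 0.355784)² = 3 · (0.644216)² = 1.245043.
λ_+ = σ² (1 + √c)² = 3 · (1 + 0.355784)² = 3 · (1.355784)² = 5.514451.

Rounded to 4 decimal places: λ_− ≈ 1.2450, λ_+ ≈ 5.5145.


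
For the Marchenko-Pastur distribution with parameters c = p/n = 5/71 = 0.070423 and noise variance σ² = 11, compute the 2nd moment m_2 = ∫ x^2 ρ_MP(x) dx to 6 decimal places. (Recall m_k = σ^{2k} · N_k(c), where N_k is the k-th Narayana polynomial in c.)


E[X²] = σ⁴ (1 + c) (second MP moment). With σ² = 11 (so σ⁴ = 121) and c = 5/71 = 0.070423: E[X²] = 121 · (1 + 0.070423) = 121 · 1.070423.

So E[X^2] = 129.521127.


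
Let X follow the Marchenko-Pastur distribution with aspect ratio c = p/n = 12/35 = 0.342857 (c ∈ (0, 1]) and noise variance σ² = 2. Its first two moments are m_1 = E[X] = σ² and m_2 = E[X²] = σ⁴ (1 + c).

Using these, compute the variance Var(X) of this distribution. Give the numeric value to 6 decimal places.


m_1 = E[X] = σ² = 2, so m_1² = 4.
m_2 = E[X²] = σ⁴ (1 + c) = 4 · (1 + 0.342857) = 4 · 1.342857 = 5.371429.
(Note m_2 − m_1² simplifies to c · σ⁴ = 0.342857 · 4.)

Var(X) = m_2 − m_1² = 5.371429 − 4 = 1.371429.


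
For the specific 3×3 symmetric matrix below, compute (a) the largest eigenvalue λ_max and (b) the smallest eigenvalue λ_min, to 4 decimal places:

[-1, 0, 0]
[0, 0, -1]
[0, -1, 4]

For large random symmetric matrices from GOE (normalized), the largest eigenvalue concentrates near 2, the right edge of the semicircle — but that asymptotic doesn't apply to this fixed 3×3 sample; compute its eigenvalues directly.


Since M is real symmetric, all three eigenvalues are real; they are the roots of det(λI − M) = λ³ − (tr M) λ² + s λ − det M, where s is the sum of the principal 2×2 minors.
tr M = -1 + 0 + 4 = 3.
s = ((-1)·0 − 0²) + ((-1)·4 − 0²) + (0·4 − (-1)²) = 0 + (-4) + (-1) = -5.
det M (expand along row 1) = (-1)·(-1) − 0·0 + 0·0 = 1.
Characteristic polynomial: λ³ − 3λ² − 5λ − 1 = 0.
Substitute λ = y + (tr M)/3 = y + 1.000000 to remove the quadratic term: y³ + p·y + q = 0 with p = s − (tr M)²/3 = -8.000000 and q = −2(tr M)³/27 + (tr M)·s/3 − det M = -8.000000.
Three real roots ⇒ use the trigonometric (Viète) form: r = 2√(−p/3) = 3.265986, φ = arccos(3q/(p·r)) = arccos(0.918559) = 0.406378 rad.
y_k = r·cos(φ/3 − 2πk/3) for k = 0, 1, 2 gives y = 3.236068, -1.236068, -2.000000.
λ_k = y_k + 1.000000 gives λ = 4.2361, -0.2361, -1.0000 (check: the sum is 3.0000 = tr M).

Hence λ_max = 4.2361 and λ_min = -1.0000.


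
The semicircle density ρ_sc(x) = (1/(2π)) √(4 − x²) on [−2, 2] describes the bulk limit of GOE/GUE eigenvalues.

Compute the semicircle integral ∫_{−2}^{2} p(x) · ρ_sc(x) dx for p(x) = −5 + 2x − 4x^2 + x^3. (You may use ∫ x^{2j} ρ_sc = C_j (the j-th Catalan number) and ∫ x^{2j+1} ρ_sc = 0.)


Write p(x) = Σ a_i x^i, split into monomials and integrate each against ρ_sc separately.
Using ∫ x^{2j} ρ_sc = C_j = (1/(j+1)) C(2j, j) (Catalan numbers) and ∫ x^{2j+1} ρ_sc = 0 (odd monomials vanish by symmetry):
  i = 0 (even): a_0 · C_{0} = -5 · 1 = -5
  i = 1 (odd): ∫ x^1 ρ_sc = 0 (vanishes)
  i = 2 (even): a_2 · C_{1} = -4 · 1 = -4
  i = 3 (odd): ∫ x^3 ρ_sc = 0 (vanishes)

Summing the contributions: ∫_{−2}^{2} p(x) ρ_sc(x) dx = (-5) + (-4) = -9.


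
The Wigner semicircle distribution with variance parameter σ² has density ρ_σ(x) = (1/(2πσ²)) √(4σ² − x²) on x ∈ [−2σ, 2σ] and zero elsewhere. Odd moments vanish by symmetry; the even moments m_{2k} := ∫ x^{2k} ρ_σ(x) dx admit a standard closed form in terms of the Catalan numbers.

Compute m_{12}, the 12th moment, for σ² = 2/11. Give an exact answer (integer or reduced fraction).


By the scaled semicircle moment identity, m_{2k} = σ^{2k} · C_k with k = 6.
C_6 = (1/(k+1)) · C(2k, k) = (1/7) · C(12, 6) = (1/7) · 924 = 132.
σ^{2k} = (σ²)^k = (2/11)^6 = 64/1771561.

Therefore m_{12} = σ^{12} · C_6 = (64/1771561) · 132 = 768/161051.


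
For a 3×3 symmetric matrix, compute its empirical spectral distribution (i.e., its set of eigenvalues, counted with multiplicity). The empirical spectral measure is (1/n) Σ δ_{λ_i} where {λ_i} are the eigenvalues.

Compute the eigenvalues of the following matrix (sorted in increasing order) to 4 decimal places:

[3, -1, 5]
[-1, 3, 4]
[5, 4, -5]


Since M is real symmetric, all three eigenvalues are real; they are the roots of det(λI − M) = λ³ − (tr M) λ² + s λ − det M, where s is the sum of the principal 2×2 minors.
tr M = 3 + 3 + (-5) = 1.
s = (3·3 − (-1)²) + (3·(-5) − 5²) + (3·(-5) − 4²) = 8 + (-40) + (-31) = -63.
det M (expand along row 1) = 3·(-31) − (-1)·(-15) + 5·(-19) = -203.
Characteristic polynomial: λ³ − λ² − 63λ + 203 = 0.
Substitute λ = y + (tr M)/3 = y + 0.333333 to remove the quadratic term: y³ + p·y + q = 0 with p = s − (tr M)²/3 = -63.333333 and q = −2(tr M)³/27 + (tr M)·s/3 − det M = 181.925926.
Three real roots ⇒ use the trigonometric (Viète) form: r = 2√(−p/3) = 9.189366, φ = arccos(3q/(p·r)) = arccos(-0.937774) = 2.786958 rad.
y_k = r·cos(φ/3 − 2πk/3) for k = 0, 1, 2 gives y = 5.501181, 3.624054, -9.125235.
λ_k = y_k + 0.333333 gives λ = 5.8345, 3.9574, -8.7919 (check: the sum is 1.0000 = tr M).

Eigenvalues sorted in increasing order: [-8.7919, 3.9574, 5.8345].


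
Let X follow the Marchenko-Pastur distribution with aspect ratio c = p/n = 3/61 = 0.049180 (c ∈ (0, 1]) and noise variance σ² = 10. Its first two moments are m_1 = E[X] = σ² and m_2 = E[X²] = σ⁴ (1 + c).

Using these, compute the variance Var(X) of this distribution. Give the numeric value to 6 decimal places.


m_1 = E[X] = σ² = 10, so m_1² = 100.
m_2 = E[X²] = σ⁴ (1 + c) = 100 · (1 + 0.049180) = 100 · 1.049180 = 104.918033.
(Note m_2 − m_1² simplifies to c · σ⁴ = 0.049180 · 100.)

Var(X) = m_2 − m_1² = 104.918033 − 100 = 4.918033.


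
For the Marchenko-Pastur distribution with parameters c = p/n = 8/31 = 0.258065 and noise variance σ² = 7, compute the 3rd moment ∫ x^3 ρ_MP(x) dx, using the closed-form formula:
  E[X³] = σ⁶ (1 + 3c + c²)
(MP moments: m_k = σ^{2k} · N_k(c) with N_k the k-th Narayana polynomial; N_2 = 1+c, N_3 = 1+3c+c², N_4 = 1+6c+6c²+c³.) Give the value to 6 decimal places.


E[X³] = σ⁶ (1 + 3c + c²) (third MP moment). With σ² = 7 (so σ⁶ = 343) and c = 8/31 = 0.258065: E[X³] = 343 · (1 + 3·0.258065 + (0.258065)²) = 343 · 1.840791.

So E[X^3] = 631.391259.


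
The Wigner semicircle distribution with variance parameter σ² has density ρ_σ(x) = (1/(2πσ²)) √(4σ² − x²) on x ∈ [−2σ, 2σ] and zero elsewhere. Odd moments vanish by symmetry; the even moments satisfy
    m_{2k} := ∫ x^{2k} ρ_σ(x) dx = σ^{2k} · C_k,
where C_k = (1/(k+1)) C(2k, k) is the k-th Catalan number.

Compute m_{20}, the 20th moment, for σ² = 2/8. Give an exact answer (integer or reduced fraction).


By the scaled semicircle moment identity, m_{2k} = σ^{2k} · C_k with k = 10.
C_10 = (1/(k+1)) · C(2k, k) = (1/11) · C(20, 10) = (1/11) · 184756 = 16796.
σ^{2k} = (σ²)^k = (2/8)^10 = 1/1048576.

Therefore m_{20} = σ^{20} · C_10 = (1/1048576) · 16796 = 4199/262144.


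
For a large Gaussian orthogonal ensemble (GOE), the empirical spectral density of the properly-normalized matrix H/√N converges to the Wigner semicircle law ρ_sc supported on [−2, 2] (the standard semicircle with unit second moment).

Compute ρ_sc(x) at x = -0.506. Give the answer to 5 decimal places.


ρ_sc(x) = (1/(2π)) √(4 − x²). With x = -0.506:
  4 − x² = 4 − (-0.506)² = 4 − 0.256036 = 3.743964.
  √(4 − x²) = 1.934933.
  1/(2π) = 0.159155.
  ρ_sc(-0.506) = 0.159155 · 1.934933 = 0.307954.

Rounded to 5 decimal places: ρ_sc(-0.506) ≈ 0.30795.


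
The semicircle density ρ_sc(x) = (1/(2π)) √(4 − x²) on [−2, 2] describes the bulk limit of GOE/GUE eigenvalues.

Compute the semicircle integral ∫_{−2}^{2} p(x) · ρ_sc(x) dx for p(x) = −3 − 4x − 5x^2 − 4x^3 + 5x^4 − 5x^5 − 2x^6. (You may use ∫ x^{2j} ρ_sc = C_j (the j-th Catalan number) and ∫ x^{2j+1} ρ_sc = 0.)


Write p(x) = Σ a_i x^i, split into monomials and integrate each against ρ_sc separately.
Using ∫ x^{2j} ρ_sc = C_j = (1/(j+1)) C(2j, j) (Catalan numbers) and ∫ x^{2j+1} ρ_sc = 0 (odd monomials vanish by symmetry):
  i = 0 (even): a_0 · C_{0} = -3 · 1 = -3
  i = 1 (odd): ∫ x^1 ρ_sc = 0 (vanishes)
  i = 2 (even): a_2 · C_{1} = -5 · 1 = -5
  i = 3 (odd): ∫ x^3 ρ_sc = 0 (vanishes)
  i = 4 (even): a_4 · C_{2} = 5 · 2 = 10
  i = 5 (odd): ∫ x^5 ρ_sc = 0 (vanishes)
  i = 6 (even): a_6 · C_{3} = -2 · 5 = -10

Summing the contributions: ∫_{−2}^{2} p(x) ρ_sc(x) dx = (-3) + (-5) + 10 + (-10) = -8.


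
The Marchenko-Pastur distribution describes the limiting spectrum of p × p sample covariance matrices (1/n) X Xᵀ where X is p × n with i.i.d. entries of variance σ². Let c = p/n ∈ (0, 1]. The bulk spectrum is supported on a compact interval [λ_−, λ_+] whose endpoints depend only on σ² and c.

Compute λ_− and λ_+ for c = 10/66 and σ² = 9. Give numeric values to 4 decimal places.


c = 10/66 = 0.151515; √c = 0.389249.
λ_− = σ² (1 − √c)² = 9 · (1 − 0.389249)² = 9 · (0.610751)² = 3.357146.
λ_+ = σ² (1 + √c)² = 9 · (1 + 0.389249)² = 9 · (1.389249)² = 17.370127.

Rounded to 4 decimal places: λ_− ≈ 3.3571, λ_+ ≈ 17.3701.


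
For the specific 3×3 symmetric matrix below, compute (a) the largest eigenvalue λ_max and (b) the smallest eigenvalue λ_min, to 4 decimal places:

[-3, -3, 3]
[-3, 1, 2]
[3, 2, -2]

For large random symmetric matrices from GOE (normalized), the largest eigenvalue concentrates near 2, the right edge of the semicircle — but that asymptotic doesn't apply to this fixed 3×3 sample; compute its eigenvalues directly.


Since M is real symmetric, all three eigenvalues are real; they are the roots of det(λI − M) = λ³ − (tr M) λ² + s λ − det M, where s is the sum of the principal 2×2 minors.
tr M = -3 + 1 + (-2) = -4.
s = ((-3)·1 − (-3)²) + ((-3)·(-2) − 3²) + (1·(-2) − 2²) = -12 + (-3) + (-6) = -21.
det M (expand along row 1) = (-3)·(-6) − (-3)·0 + 3·(-9) = -9.
Characteristic polynomial: λ³ + 4λ² − 21λ + 9 = 0.
Substitute λ = y + (tr M)/3 = y − 1.333333 to remove the quadratic term: y³ + p·y + q = 0 with p = s − (tr M)²/3 = -26.333333 and q = −2(tr M)³/27 + (tr M)·s/3 − det M = 41.740741.
Three real roots ⇒ use the trigonometric (Viète) form: r = 2√(−p/3) = 5.925463, φ = arccos(3q/(p·r)) = arccos(-0.802515) = 2.502295 rad.
y_k = r·cos(φ/3 − 2πk/3) for k = 0, 1, 2 gives y = 3.980997, 1.810433, -5.791430.
λ_k = y_k − 1.333333 gives λ = 2.6477, 0.4771, -7.1248 (check: the sum is -4.0000 = tr M).

Hence λ_max = 2.6477 and λ_min = -7.1248.


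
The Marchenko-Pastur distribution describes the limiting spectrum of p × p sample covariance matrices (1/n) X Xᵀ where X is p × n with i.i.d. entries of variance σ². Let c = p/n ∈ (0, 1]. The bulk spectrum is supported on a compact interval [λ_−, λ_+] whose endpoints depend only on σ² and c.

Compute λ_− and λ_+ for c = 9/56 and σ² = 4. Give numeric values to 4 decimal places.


c = 9/56 = 0.160714; √c = 0.400892.
λ_− = σ² (1 − √c)² = 4 · (1 − 0.400892)² = 4 · (0.599108)² = 1.435722.
λ_+ = σ² (1 + √c)² = 4 · (1 + 0.400892)² = 4 · (1.400892)² = 7.849992.

Rounded to 4 decimal places: λ_− ≈ 1.4357, λ_+ ≈ 7.8500.


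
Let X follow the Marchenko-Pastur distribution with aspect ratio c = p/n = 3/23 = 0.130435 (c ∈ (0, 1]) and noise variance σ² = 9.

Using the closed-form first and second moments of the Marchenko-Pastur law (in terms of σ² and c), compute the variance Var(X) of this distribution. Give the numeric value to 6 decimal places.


Recall the MP moments m_1 = E[X] = σ² and m_2 = E[X²] = σ⁴ (1 + c).
m_1 = E[X] = σ² = 9, so m_1² = 81.
m_2 = E[X²] = σ⁴ (1 + c) = 81 · (1 + 0.130435) = 81 · 1.130435 = 91.565217.
(Note m_2 − m_1² simplifies to c · σ⁴ = 0.130435 · 81.)

Var(X) = m_2 − m_1² = 91.565217 − 81 = 10.565217.


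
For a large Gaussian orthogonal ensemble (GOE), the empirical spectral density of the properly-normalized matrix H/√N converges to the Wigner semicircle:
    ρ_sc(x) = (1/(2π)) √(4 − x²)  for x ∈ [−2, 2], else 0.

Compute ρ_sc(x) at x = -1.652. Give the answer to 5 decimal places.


ρ_sc(x) = (1/(2π)) √(4 − x²). With x = -1.652:
  4 − x² = 4 − (-1.652)² = 4 − 2.729104 = 1.270896.
  √(4 − x²) = 1.127340.
  1/(2π) = 0.159155.
  ρ_sc(-1.652) = 0.159155 · 1.127340 = 0.179422.

Rounded to 5 decimal places: ρ_sc(-1.652) ≈ 0.17942.


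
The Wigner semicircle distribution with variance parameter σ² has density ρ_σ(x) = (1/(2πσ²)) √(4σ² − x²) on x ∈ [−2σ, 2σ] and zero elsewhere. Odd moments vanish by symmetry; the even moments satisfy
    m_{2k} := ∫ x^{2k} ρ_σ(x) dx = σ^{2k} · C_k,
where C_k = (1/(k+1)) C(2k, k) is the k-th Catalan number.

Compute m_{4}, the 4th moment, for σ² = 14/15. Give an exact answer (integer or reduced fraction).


By the scaled semicircle moment identity, m_{2k} = σ^{2k} · C_k with k = 2.
C_2 = (1/(k+1)) · C(2k, k) = (1/3) · C(4, 2) = (1/3) · 6 = 2.
σ^{2k} = (σ²)^k = (14/15)^2 = 196/225.

Therefore m_{4} = σ^{4} · C_2 = (196/225) · 2 = 392/225.


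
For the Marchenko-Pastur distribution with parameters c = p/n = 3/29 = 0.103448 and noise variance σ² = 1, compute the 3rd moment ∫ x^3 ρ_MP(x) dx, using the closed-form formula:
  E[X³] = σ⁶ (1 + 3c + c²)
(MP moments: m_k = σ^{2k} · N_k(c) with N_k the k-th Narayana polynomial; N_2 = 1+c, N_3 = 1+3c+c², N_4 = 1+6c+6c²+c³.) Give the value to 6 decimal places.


E[X³] = σ⁶ (1 + 3c + c²) (third MP moment). With σ² = 1 (so σ⁶ = 1) and c = 3/29 = 0.103448: E[X³] = 1 · (1 + 3·0.103448 + (0.103448)²) = 1 · 1.321046.

So E[X^3] = 1.321046.


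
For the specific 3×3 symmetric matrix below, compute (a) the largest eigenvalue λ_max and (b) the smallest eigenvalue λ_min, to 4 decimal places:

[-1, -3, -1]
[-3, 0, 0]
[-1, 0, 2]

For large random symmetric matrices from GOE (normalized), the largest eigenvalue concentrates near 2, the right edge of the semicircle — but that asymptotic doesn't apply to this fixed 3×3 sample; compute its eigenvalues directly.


Since M is real symmetric, all three eigenvalues are real; they are the roots of det(λI − M) = λ³ − (tr M) λ² + s λ − det M, where s is the sum of the principal 2×2 minors.
tr M = -1 + 0 + 2 = 1.
s = ((-1)·0 − (-3)²) + ((-1)·2 − (-1)²) + (0·2 − 0²) = -9 + (-3) + 0 = -12.
det M (expand along row 1) = (-1)·0 − (-3)·(-6) + (-1)·0 = -18.
Characteristic polynomial: λ³ − λ² − 12λ + 18 = 0.
Substitute λ = y + (tr M)/3 = y + 0.333333 to remove the quadratic term: y³ + p·y + q = 0 with p = s − (tr M)²/3 = -12.333333 and q = −2(tr M)³/27 + (tr M)·s/3 − det M = 13.925926.
Three real roots ⇒ use the trigonometric (Viète) form: r = 2√(−p/3) = 4.055175, φ = arccos(3q/(p·r)) = arccos(-0.835325) = 2.559519 rad.
y_k = r·cos(φ/3 − 2πk/3) for k = 0, 1, 2 gives y = 2.666667, 1.312418, -3.979085.
λ_k = y_k + 0.333333 gives λ = 3.0000, 1.6458, -3.6458 (check: the sum is 1.0000 = tr M).

Hence λ_max = 3.0000 and λ_min = -3.6458.


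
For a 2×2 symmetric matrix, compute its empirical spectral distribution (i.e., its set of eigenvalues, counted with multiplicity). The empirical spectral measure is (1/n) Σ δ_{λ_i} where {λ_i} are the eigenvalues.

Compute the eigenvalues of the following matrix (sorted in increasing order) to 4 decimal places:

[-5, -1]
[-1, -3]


Since M is real symmetric, both eigenvalues are real; they are the roots of det(λI − M) = λ² − (tr M) λ + det M.
tr M = -5 + (-3) = -8.
det M = (-5)·(-3) − (-1)² = 15 − 1 = 14.
Characteristic polynomial: λ² + 8λ + 14 = 0.
Discriminant Δ = (tr M)² − 4·det M = 64 − 56 = 8; √Δ = 2.828427.
λ = (tr M ± √Δ)/2 = (-8 ± 2.828427)/2, giving (tr M − √Δ)/2 = -5.4142 and (tr M + √Δ)/2 = -2.5858.

Eigenvalues sorted in increasing order: [-5.4142, -2.5858].


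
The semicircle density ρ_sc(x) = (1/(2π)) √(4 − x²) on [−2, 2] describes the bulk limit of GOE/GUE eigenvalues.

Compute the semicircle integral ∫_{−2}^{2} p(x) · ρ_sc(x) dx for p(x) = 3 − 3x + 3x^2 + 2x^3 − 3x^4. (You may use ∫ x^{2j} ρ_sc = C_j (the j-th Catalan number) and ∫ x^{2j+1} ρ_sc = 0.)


Write p(x) = Σ a_i x^i, split into monomials and integrate each against ρ_sc separately.
Using ∫ x^{2j} ρ_sc = C_j = (1/(j+1)) C(2j, j) (Catalan numbers) and ∫ x^{2j+1} ρ_sc = 0 (odd monomials vanish by symmetry):
  i = 0 (even): a_0 · C_{0} = 3 · 1 = 3
  i = 1 (odd): ∫ x^1 ρ_sc = 0 (vanishes)
  i = 2 (even): a_2 · C_{1} = 3 · 1 = 3
  i = 3 (odd): ∫ x^3 ρ_sc = 0 (vanishes)
  i = 4 (even): a_4 · C_{2} = -3 · 2 = -6

Summing the contributions: ∫_{−2}^{2} p(x) ρ_sc(x) dx = 3 + 3 + (-6) = 0.


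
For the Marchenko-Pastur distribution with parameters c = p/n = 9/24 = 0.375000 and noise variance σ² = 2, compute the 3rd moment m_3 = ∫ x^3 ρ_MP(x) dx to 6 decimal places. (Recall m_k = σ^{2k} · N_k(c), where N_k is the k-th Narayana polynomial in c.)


E[X³] = σ⁶ (1 + 3c + c²) (third MP moment). With σ² = 2 (so σ⁶ = 8) and c = 9/24 = 0.375000: E[X³] = 8 · (1 + 3·0.375000 + (0.375000)²) = 8 · 2.265625.

So E[X^3] = 18.125000.


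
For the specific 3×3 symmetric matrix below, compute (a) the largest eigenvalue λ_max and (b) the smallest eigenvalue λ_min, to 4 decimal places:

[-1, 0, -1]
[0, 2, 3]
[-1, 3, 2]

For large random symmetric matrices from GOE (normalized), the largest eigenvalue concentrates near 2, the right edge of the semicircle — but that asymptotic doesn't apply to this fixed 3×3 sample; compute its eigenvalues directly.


Since M is real symmetric, all three eigenvalues are real; they are the roots of det(λI − M) = λ³ − (tr M) λ² + s λ − det M, where s is the sum of the principal 2×2 minors.
tr M = -1 + 2 + 2 = 3.
s = ((-1)·2 − 0²) + ((-1)·2 − (-1)²) + (2·2 − 3²) = -2 + (-3) + (-5) = -10.
det M (expand along row 1) = (-1)·(-5) − 0·3 + (-1)·2 = 3.
Characteristic polynomial: λ³ − 3λ² − 10λ − 3 = 0.
Substitute λ = y + (tr M)/3 = y + 1.000000 to remove the quadratic term: y³ + p·y + q = 0 with p = s − (tr M)²/3 = -13.000000 and q = −2(tr M)³/27 + (tr M)·s/3 − det M = -15.000000.
Three real roots ⇒ use the trigonometric (Viète) form: r = 2√(−p/3) = 4.163332, φ = arccos(3q/(p·r)) = arccos(0.831435) = 0.589112 rad.
y_k = r·cos(φ/3 − 2πk/3) for k = 0, 1, 2 gives y = 4.083318, -1.338177, -2.745141.
λ_k = y_k + 1.000000 gives λ = 5.0833, -0.3382, -1.7451 (check: the sum is 3.0000 = tr M).

Hence λ_max = 5.0833 and λ_min = -1.7451.


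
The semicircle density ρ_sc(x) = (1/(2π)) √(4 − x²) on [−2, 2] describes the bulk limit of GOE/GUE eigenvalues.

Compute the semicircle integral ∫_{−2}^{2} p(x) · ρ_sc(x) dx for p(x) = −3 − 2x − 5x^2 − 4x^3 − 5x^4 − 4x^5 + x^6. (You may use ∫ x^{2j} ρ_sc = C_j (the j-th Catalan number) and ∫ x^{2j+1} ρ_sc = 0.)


Write p(x) = Σ a_i x^i, split into monomials and integrate each against ρ_sc separately.
Using ∫ x^{2j} ρ_sc = C_j = (1/(j+1)) C(2j, j) (Catalan numbers) and ∫ x^{2j+1} ρ_sc = 0 (odd monomials vanish by symmetry):
  i = 0 (even): a_0 · C_{0} = -3 · 1 = -3
  i = 1 (odd): ∫ x^1 ρ_sc = 0 (vanishes)
  i = 2 (even): a_2 · C_{1} = -5 · 1 = -5
  i = 3 (odd): ∫ x^3 ρ_sc = 0 (vanishes)
  i = 4 (even): a_4 · C_{2} = -5 · 2 = -10
  i = 5 (odd): ∫ x^5 ρ_sc = 0 (vanishes)
  i = 6 (even): a_6 · C_{3} = 1 · 5 = 5

Summing the contributions: ∫_{−2}^{2} p(x) ρ_sc(x) dx = (-3) + (-5) + (-10) + 5 = -13.


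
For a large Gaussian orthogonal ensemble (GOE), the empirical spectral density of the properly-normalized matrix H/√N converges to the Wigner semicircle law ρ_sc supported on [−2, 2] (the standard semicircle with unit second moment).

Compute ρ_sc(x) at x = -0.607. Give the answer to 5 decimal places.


ρ_sc(x) = (1/(2π)) √(4 − x²). With x = -0.607:
  4 − x² = 4 − (-0.607)² = 4 − 0.368449 = 3.631551.
  √(4 − x²) = 1.905663.
  1/(2π) = 0.159155.
  ρ_sc(-0.607) = 0.159155 · 1.905663 = 0.303296.

Rounded to 5 decimal places: ρ_sc(-0.607) ≈ 0.30330.


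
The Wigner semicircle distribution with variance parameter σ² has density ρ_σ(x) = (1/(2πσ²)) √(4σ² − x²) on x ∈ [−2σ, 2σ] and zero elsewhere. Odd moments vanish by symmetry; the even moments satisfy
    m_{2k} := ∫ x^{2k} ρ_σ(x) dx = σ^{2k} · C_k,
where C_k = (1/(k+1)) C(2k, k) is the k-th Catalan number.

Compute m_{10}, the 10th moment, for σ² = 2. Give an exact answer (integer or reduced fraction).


By the scaled semicircle moment identity, m_{2k} = σ^{2k} · C_k with k = 5.
C_5 = (1/(k+1)) · C(2k, k) = (1/6) · C(10, 5) = (1/6) · 252 = 42.
σ^{2k} = (σ²)^k = (2)^5 = 32.

Therefore m_{10} = σ^{10} · C_5 = 32 · 42 = 1344.


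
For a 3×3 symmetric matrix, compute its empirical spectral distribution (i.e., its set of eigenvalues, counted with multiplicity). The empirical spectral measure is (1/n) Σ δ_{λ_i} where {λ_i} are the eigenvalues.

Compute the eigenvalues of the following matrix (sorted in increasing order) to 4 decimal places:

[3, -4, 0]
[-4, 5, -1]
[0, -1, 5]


Since M is real symmetric, all three eigenvalues are real; they are the roots of det(λI − M) = λ³ − (tr M) λ² + s λ − det M, where s is the sum of the principal 2×2 minors.
tr M = 3 + 5 + 5 = 13.
s = (3·5 − (-4)²) + (3·5 − 0²) + (5·5 − (-1)²) = -1 + 15 + 24 = 38.
det M (expand along row 1) = 3·24 − (-4)·(-20) + 0·4 = -8.
Characteristic polynomial: λ³ − 13λ² + 38λ + 8 = 0.
Substitute λ = y + (tr M)/3 = y + 4.333333 to remove the quadratic term: y³ + p·y + q = 0 with p = s − (tr M)²/3 = -18.333333 and q = −2(tr M)³/27 + (tr M)·s/3 − det M = 9.925926.
Three real roots ⇒ use the trigonometric (Viète) form: r = 2√(−p/3) = 4.944132, φ = arccos(3q/(p·r)) = arccos(-0.328519) = 1.905532 rad.
y_k = r·cos(φ/3 − 2πk/3) for k = 0, 1, 2 gives y = 3.979861, 0.550515, -4.530376.
λ_k = y_k + 4.333333 gives λ = 8.3132, 4.8838, -0.1970 (check: the sum is 13.0000 = tr M).

Eigenvalues sorted in increasing order: [-0.1970, 4.8838, 8.3132].


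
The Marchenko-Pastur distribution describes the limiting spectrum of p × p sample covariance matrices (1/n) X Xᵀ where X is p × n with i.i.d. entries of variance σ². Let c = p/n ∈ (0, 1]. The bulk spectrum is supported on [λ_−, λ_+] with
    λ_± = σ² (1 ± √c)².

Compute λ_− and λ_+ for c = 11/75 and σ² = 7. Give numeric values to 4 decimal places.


c = 11/75 = 0.146667; √c = 0.382971.
λ_− = σ² (1 − √c)² = 7 · (1 − 0.382971)² = 7 · (0.617029)² = 2.665075.
λ_+ = σ² (1 + √c)² = 7 · (1 + 0.382971)² = 7 · (1.382971)² = 13.388258.

Rounded to 4 decimal places: λ_− ≈ 2.6651, λ_+ ≈ 13.3883.


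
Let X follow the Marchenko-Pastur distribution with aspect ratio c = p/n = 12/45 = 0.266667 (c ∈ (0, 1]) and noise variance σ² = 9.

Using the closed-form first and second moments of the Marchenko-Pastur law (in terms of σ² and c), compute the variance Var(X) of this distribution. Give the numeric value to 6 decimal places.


Recall the MP moments m_1 = E[X] = σ² and m_2 = E[X²] = σ⁴ (1 + c).
m_1 = E[X] = σ² = 9, so m_1² = 81.
m_2 = E[X²] = σ⁴ (1 + c) = 81 · (1 + 0.266667) = 81 · 1.266667 = 102.600000.
(Note m_2 − m_1² simplifies to c · σ⁴ = 0.266667 · 81.)

Var(X) = m_2 − m_1² = 102.600000 − 81 = 21.600000.


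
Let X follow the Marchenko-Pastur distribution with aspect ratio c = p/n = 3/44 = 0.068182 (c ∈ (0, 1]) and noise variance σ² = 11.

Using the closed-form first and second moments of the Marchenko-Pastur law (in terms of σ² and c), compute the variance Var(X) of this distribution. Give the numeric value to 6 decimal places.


Recall the MP moments m_1 = E[X] = σ² and m_2 = E[X²] = σ⁴ (1 + c).
m_1 = E[X] = σ² = 11, so m_1² = 121.
m_2 = E[X²] = σ⁴ (1 + c) = 121 · (1 + 0.068182) = 121 · 1.068182 = 129.250000.
(Note m_2 − m_1² simplifies to c · σ⁴ = 0.068182 · 121.)

Var(X) = m_2 − m_1² = 129.250000 − 121 = 8.250000.


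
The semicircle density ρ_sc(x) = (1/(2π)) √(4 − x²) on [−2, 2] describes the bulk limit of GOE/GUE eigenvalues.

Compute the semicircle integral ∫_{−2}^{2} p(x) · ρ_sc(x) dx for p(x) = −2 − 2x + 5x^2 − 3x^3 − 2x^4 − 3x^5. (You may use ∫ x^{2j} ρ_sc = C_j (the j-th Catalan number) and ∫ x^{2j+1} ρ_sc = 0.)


Write p(x) = Σ a_i x^i, split into monomials and integrate each against ρ_sc separately.
Using ∫ x^{2j} ρ_sc = C_j = (1/(j+1)) C(2j, j) (Catalan numbers) and ∫ x^{2j+1} ρ_sc = 0 (odd monomials vanish by symmetry):
  i = 0 (even): a_0 · C_{0} = -2 · 1 = -2
  i = 1 (odd): ∫ x^1 ρ_sc = 0 (vanishes)
  i = 2 (even): a_2 · C_{1} = 5 · 1 = 5
  i = 3 (odd): ∫ x^3 ρ_sc = 0 (vanishes)
  i = 4 (even): a_4 · C_{2} = -2 · 2 = -4
  i = 5 (odd): ∫ x^5 ρ_sc = 0 (vanishes)

Summing the contributions: ∫_{−2}^{2} p(x) ρ_sc(x) dx = (-2) + 5 + (-4) = -1.


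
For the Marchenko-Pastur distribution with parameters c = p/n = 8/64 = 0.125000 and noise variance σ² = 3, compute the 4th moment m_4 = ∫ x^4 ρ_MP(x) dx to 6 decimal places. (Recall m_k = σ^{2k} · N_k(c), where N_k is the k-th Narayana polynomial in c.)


E[X⁴] = σ⁸ (1 + 6c + 6c² + c³) (fourth MP moment). With σ² = 3 (so σ⁸ = 81) and c = 8/64 = 0.125000: E[X⁴] = 81 · (1 + 6·0.125000 + 6·(0.125000)² + (0.125000)³) = 81 · 1.845703.

So E[X^4] = 149.501953.


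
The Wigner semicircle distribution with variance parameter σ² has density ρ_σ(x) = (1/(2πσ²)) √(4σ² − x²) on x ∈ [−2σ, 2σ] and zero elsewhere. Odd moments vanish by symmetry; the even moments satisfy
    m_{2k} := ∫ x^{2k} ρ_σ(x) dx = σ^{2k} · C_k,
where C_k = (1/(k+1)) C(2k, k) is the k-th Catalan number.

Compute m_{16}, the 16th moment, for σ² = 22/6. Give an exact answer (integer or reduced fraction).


By the scaled semicircle moment identity, m_{2k} = σ^{2k} · C_k with k = 8.
C_8 = (1/(k+1)) · C(2k, k) = (1/9) · C(16, 8) = (1/9) · 12870 = 1430.
σ^{2k} = (σ²)^k = (22/6)^8 = 214358881/6561.

Therefore m_{16} = σ^{16} · C_8 = (214358881/6561) · 1430 = 306533199830/6561.


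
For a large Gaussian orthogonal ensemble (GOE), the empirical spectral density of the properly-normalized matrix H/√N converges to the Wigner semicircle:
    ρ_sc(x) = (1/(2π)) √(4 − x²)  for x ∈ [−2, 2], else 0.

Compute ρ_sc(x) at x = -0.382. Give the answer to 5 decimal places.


ρ_sc(x) = (1/(2π)) √(4 − x²). With x = -0.382:
  4 − x² = 4 − (-0.382)² = 4 − 0.145924 = 3.854076.
  √(4 − x²) = 1.963180.
  1/(2π) = 0.159155.
  ρ_sc(-0.382) = 0.159155 · 1.963180 = 0.312450.

Rounded to 5 decimal places: ρ_sc(-0.382) ≈ 0.31245.


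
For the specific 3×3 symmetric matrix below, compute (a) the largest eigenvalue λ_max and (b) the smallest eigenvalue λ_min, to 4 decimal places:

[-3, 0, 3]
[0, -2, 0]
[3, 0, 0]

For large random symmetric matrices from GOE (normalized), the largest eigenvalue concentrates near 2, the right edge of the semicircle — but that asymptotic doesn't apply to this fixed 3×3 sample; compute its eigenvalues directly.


Since M is real symmetric, all three eigenvalues are real; they are the roots of det(λI − M) = λ³ − (tr M) λ² + s λ − det M, where s is the sum of the principal 2×2 minors.
tr M = -3 + (-2) + 0 = -5.
s = ((-3)·(-2) − 0²) + ((-3)·0 − 3²) + ((-2)·0 − 0²) = 6 + (-9) + 0 = -3.
det M (expand along row 1) = (-3)·0 − 0·0 + 3·6 = 18.
Characteristic polynomial: λ³ + 5λ² − 3λ − 18 = 0.
Substitute λ = y + (tr M)/3 = y − 1.666667 to remove the quadratic term: y³ + p·y + q = 0 with p = s − (tr M)²/3 = -11.333333 and q = −2(tr M)³/27 + (tr M)·s/3 − det M = -3.740741.
Three real roots ⇒ use the trigonometric (Viète) form: r = 2√(−p/3) = 3.887301, φ = arccos(3q/(p·r)) = arccos(0.254726) = 1.313232 rad.
y_k = r·cos(φ/3 − 2πk/3) for k = 0, 1, 2 gives y = 3.520769, -0.333333, -3.187435.
λ_k = y_k − 1.666667 gives λ = 1.8541, -2.0000, -4.8541 (check: the sum is -5.0000 = tr M).

Hence λ_max = 1.8541 and λ_min = -4.8541.


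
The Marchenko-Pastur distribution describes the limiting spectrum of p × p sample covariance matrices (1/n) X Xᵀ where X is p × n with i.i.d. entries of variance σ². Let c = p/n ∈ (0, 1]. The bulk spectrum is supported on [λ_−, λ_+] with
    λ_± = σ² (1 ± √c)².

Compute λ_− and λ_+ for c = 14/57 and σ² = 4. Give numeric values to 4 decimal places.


c = 14/57 = 0.245614; √c = 0.495595.
λ_− = σ² (1 − √c)² = 4 · (1 − 0.495595)² = 4 · (0.504405)² = 1.017699.
λ_+ = σ² (1 + √c)² = 4 · (1 + 0.495595)² = 4 · (1.495595)² = 8.947213.

Rounded to 4 decimal places: λ_− ≈ 1.0177, λ_+ ≈ 8.9472.


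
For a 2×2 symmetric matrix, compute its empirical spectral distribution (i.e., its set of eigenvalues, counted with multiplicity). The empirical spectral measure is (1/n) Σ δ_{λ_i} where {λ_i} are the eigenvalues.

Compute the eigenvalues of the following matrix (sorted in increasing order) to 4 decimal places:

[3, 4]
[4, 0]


Since M is real symmetric, both eigenvalues are real; they are the roots of det(λI − M) = λ² − (tr M) λ + det M.
tr M = 3 + 0 = 3.
det M = 3·0 − 4² = 0 − 16 = -16.
Characteristic polynomial: λ² − 3λ − 16 = 0.
Discriminant Δ = (tr M)² − 4·det M = 9 − (-64) = 73; √Δ = 8.544004.
λ = (tr M ± √Δ)/2 = (3 ± 8.544004)/2, giving (tr M − √Δ)/2 = -2.7720 and (tr M + √Δ)/2 = 5.7720.

Eigenvalues sorted in increasing order: [-2.7720, 5.7720].


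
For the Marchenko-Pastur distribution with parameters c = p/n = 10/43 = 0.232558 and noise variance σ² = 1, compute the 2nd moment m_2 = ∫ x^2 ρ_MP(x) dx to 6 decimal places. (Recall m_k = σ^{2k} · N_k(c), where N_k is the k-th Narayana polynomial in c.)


E[X²] = σ⁴ (1 + c) (second MP moment). With σ² = 1 (so σ⁴ = 1) and c = 10/43 = 0.232558: E[X²] = 1 · (1 + 0.232558) = 1 · 1.232558.

So E[X^2] = 1.232558.


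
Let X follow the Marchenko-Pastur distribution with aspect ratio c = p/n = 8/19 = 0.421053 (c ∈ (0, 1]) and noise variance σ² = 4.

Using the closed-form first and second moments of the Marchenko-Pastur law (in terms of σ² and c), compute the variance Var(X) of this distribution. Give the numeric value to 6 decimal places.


Recall the MP moments m_1 = E[X] = σ² and m_2 = E[X²] = σ⁴ (1 + c).
m_1 = E[X] = σ² = 4, so m_1² = 16.
m_2 = E[X²] = σ⁴ (1 + c) = 16 · (1 + 0.421053) = 16 · 1.421053 = 22.736842.
(Note m_2 − m_1² simplifies to c · σ⁴ = 0.421053 · 16.)

Var(X) = m_2 − m_1² = 22.736842 − 16 = 6.736842.


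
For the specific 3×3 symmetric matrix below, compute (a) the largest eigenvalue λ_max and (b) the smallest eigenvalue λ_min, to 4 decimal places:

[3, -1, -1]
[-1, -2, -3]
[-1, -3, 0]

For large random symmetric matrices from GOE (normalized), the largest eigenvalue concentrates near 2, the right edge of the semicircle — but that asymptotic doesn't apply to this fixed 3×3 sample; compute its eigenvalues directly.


Since M is real symmetric, all three eigenvalues are real; they are the roots of det(λI − M) = λ³ − (tr M) λ² + s λ − det M, where s is the sum of the principal 2×2 minors.
tr M = 3 + (-2) + 0 = 1.
s = (3·(-2) − (-1)²) + (3·0 − (-1)²) + ((-2)·0 − (-3)²) = -7 + (-1) + (-9) = -17.
det M (expand along row 1) = 3·(-9) − (-1)·(-3) + (-1)·1 = -31.
Characteristic polynomial: λ³ − λ² − 17λ + 31 = 0.
Substitute λ = y + (tr M)/3 = y + 0.333333 to remove the quadratic term: y³ + p·y + q = 0 with p = s − (tr M)²/3 = -17.333333 and q = −2(tr M)³/27 + (tr M)·s/3 − det M = 25.259259.
Three real roots ⇒ use the trigonometric (Viète) form: r = 2√(−p/3) = 4.807402, φ = arccos(3q/(p·r)) = arccos(-0.909388) = 2.712607 rad.
y_k = r·cos(φ/3 − 2πk/3) for k = 0, 1, 2 gives y = 2.972477, 1.785859, -4.758335.
λ_k = y_k + 0.333333 gives λ = 3.3058, 2.1192, -4.4250 (check: the sum is 1.0000 = tr M).

Hence λ_max = 3.3058 and λ_min = -4.4250.


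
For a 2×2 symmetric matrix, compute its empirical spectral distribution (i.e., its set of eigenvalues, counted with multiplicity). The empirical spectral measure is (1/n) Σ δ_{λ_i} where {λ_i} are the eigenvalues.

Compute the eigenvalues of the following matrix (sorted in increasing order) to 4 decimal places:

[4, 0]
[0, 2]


Since M is real symmetric, both eigenvalues are real; they are the roots of det(λI − M) = λ² − (tr M) λ + det M.
tr M = 4 + 2 = 6.
det M = 4·2 − 0² = 8 − 0 = 8.
Characteristic polynomial: λ² − 6λ + 8 = 0.
Discriminant Δ = (tr M)² − 4·det M = 36 − 32 = 4; √Δ = 2.000000.
λ = (tr M ± √Δ)/2 = (6 ± 2.000000)/2, giving (tr M − √Δ)/2 = 2.0000 and (tr M + √Δ)/2 = 4.0000.

Eigenvalues sorted in increasing order: [2.0000, 4.0000].


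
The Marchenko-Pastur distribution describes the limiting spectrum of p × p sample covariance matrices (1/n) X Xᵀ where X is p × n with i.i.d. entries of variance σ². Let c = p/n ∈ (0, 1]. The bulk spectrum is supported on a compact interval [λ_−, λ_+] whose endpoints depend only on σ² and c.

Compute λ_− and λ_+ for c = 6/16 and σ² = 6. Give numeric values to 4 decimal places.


c = 6/16 = 0.375000; √c = 0.612372.
λ_− = σ² (1 − √c)² = 6 · (1 − 0.612372)² = 6 · (0.387628)² = 0.901531.
λ_+ = σ² (1 + √c)² = 6 · (1 + 0.612372)² = 6 · (1.612372)² = 15.598469.

Rounded to 4 decimal places: λ_− ≈ 0.9015, λ_+ ≈ 15.5985.


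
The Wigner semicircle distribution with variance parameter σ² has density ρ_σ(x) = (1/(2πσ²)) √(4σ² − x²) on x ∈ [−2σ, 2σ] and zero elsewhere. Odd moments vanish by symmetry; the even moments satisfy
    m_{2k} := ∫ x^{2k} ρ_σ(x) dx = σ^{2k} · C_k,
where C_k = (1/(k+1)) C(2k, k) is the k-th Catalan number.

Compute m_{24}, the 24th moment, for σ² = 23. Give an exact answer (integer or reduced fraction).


By the scaled semicircle moment identity, m_{2k} = σ^{2k} · C_k with k = 12.
C_12 = (1/(k+1)) · C(2k, k) = (1/13) · C(24, 12) = (1/13) · 2704156 = 208012.
σ^{2k} = (σ²)^k = (23)^12 = 21914624432020321.

Therefore m_{24} = σ^{24} · C_12 = 21914624432020321 · 208012 = 4558504857353411011852.


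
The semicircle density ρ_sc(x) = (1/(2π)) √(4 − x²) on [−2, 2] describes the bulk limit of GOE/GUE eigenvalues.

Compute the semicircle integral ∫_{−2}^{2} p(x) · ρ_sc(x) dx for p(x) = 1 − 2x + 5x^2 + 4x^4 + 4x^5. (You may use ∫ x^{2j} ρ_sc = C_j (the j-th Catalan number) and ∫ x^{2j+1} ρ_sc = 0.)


Write p(x) = Σ a_i x^i, split into monomials and integrate each against ρ_sc separately.
Using ∫ x^{2j} ρ_sc = C_j = (1/(j+1)) C(2j, j) (Catalan numbers) and ∫ x^{2j+1} ρ_sc = 0 (odd monomials vanish by symmetry):
  i = 0 (even): a_0 · C_{0} = 1 · 1 = 1
  i = 1 (odd): ∫ x^1 ρ_sc = 0 (vanishes)
  i = 2 (even): a_2 · C_{1} = 5 · 1 = 5
  i = 4 (even): a_4 · C_{2} = 4 · 2 = 8
  i = 5 (odd): ∫ x^5 ρ_sc = 0 (vanishes)

Summing the contributions: ∫_{−2}^{2} p(x) ρ_sc(x) dx = 1 + 5 + 8 = 14.
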